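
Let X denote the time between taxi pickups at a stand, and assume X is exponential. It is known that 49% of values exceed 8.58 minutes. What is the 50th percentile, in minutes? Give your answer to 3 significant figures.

e^(−λ·8.58) = 0.49 ⇒ λ = −ln(0.49)/8.58 = 0.083141.
50th percentile: 1 − e^(−λt) = 0.5, t = −ln(0.5)/λ = 8.33701 minutes.

8.34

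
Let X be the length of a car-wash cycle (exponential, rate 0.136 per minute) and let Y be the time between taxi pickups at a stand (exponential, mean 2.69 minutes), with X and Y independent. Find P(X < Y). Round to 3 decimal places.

0.268

λ_1 = 0.136, λ_2 = 1/2.69 = 0.371747.
For independent exponentials, P(X < Y) = λ_1/(λ_1+λ_2) = 0.136/0.507747 ≈ 0.268.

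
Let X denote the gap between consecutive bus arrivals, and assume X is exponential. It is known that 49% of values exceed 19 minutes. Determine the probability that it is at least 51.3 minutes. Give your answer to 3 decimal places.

e^(−λ·19) = 0.49 ⇒ λ = −ln(0.49)/19 = 0.0375447.
P(X > 51.3) = e^(−0.0375447·51.3) = e^(−1.926) ≈ 0.146.

0.146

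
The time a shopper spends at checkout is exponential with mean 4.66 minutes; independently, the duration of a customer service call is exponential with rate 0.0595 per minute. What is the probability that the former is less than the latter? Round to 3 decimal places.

λ_1 = 1/4.66 = 0.214592, λ_2 = 0.0595.
For independent exponentials, P(the former < the latter) = λ_1/(λ_1+λ_2) = 0.214592/0.274092 ≈ 0.783.

0.783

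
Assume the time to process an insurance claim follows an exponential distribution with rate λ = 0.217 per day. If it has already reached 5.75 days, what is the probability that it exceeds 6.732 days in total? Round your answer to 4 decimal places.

P(X > s+t | X > s) = e^(−λ(s+t))/e^(−λs) = e^(−λt), independent of s = 5.75.
P(X > 0.982) = e^(−0.21309) ≈ 0.8081.

0.8081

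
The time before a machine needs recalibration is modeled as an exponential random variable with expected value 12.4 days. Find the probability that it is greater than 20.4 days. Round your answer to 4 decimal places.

The rate is λ = 1/12.4 = 0.0806452 per day.
P(X > 20.4) = e^(−λ·20.4) = e^(−1.6452) ≈ 0.1930.

0.1930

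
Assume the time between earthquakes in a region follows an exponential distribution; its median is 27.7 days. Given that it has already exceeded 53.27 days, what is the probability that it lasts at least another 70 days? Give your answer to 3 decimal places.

For an exponential, median = ln(2)/λ, so λ = ln 2 / 27.7 = 0.0250234 per day.
P(X > s+t | X > s) = e^(−λ(s+t))/e^(−λs) = e^(−λt), independent of s = 53.27.
P(X > 70) = e^(−1.7516) ≈ 0.173.

0.173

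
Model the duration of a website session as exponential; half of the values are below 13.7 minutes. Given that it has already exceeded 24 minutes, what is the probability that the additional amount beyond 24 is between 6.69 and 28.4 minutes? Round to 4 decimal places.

0.4752

For an exponential, median = ln(2)/λ, so λ = ln 2 / 13.7 = 0.0505947 per minute.
Memoryless: the residual past 24 is again Exp(λ).
P(6.69 < residual < 28.4) = e^(−λ·6.69) − e^(−λ·28.4) = 0.71285 − 0.23767 ≈ 0.4752.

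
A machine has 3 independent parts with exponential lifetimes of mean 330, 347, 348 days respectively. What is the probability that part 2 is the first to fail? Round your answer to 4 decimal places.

0.3280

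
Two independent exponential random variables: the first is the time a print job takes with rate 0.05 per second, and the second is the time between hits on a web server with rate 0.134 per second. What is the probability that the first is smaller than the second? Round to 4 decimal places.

0.2717

λ_1 = 0.05, λ_2 = 0.134.
For independent exponentials, P(the first < the second) = λ_1/(λ_1+λ_2) = 0.05/0.184 ≈ 0.2717.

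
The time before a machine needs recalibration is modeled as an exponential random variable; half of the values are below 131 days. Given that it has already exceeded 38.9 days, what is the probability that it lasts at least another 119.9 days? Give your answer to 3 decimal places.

For an exponential, median = ln(2)/λ, so λ = ln 2 / 131 = 0.0052912 per day.
The exponential is memoryless, so the remaining time is again Exp(λ): the condition X > 38.9 is irrelevant.
P(X > 119.9) = e^(−0.63441) ≈ 0.530.

0.530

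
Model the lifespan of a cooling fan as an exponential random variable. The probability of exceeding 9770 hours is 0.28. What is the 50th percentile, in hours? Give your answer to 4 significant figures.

e^(−λ·9770) = 0.28 ⇒ λ = −ln(0.28)/9770 = 0.000130293.
50th percentile: 1 − e^(−λt) = 0.5, t = −ln(0.5)/λ = 5319.9 hours.

5320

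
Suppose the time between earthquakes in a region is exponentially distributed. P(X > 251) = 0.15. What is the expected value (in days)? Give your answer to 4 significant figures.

132.3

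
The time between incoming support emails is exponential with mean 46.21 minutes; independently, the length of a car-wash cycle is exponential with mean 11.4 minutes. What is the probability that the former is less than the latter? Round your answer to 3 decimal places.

λ_1 = 1/46.21 = 0.0216403, λ_2 = 1/11.4 = 0.0877193.
For independent exponentials, P(the former < the latter) = λ_1/(λ_1+λ_2) = 0.0216403/0.10936 ≈ 0.198.

0.198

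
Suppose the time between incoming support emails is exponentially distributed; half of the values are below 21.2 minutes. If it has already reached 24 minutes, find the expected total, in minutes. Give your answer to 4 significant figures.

54.59

For an exponential, median = ln(2)/λ, so λ = ln 2 / 21.2 = 0.0326956 per minute.
By memorylessness, E[X | X > 24] = 24 + 1/λ = 24 + 30.5851 = 54.5851 minutes.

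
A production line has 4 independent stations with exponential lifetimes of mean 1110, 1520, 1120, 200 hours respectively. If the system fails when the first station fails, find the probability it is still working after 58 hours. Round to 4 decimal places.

The first failure time is exponential with rate Σλ_i = 1/1110 + 1/1520 + 1/1120 + 1/200 = 0.00745165 per hour.
P(min > 58) = e^(−0.00745165·58) = e^(−0.4322) ≈ 0.6491.

0.6491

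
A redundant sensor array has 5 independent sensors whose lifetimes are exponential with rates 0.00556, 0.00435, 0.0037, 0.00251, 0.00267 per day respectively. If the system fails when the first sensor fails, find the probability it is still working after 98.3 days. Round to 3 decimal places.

The time to first failure is exponential with rate Σλ = 0.00556 + 0.00435 + 0.0037 + 0.00251 + 0.00267 = 0.01879.
P(min > 98.3) = e^(−0.01879·98.3) = e^(−1.8471) ≈ 0.158.

0.158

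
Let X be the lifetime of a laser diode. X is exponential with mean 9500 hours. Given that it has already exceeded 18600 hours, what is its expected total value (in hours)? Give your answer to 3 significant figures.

28100

The rate is λ = 1/9500 = 0.000105263 per hour.
By memorylessness, E[X | X > 18600] = 18600 + 1/λ = 18600 + 9500 = 28100 hours.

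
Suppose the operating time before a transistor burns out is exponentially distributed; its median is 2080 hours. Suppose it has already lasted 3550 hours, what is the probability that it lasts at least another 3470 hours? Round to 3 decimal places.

0.315

For an exponential, median = ln(2)/λ, so λ = ln 2 / 2080 = 0.000333244 per hour.
The exponential is memoryless, so the remaining time is again Exp(λ): the condition X > 3550 is irrelevant.
P(X > 3470) = e^(−1.1564) ≈ 0.315.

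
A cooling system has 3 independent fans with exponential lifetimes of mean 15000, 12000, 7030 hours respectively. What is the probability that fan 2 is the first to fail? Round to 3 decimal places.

Rates: λ_i = 1/mean_i → 0.0000666667, 0.0000833333, 0.000142248; Σλ = 0.000292248.
P(fan 2 first) = λ_2/Σλ = 0.0000833333/0.000292248 ≈ 0.285.

0.285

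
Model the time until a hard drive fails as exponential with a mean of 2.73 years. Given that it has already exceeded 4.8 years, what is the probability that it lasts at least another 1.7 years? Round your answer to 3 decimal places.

The rate is λ = 1/2.73 = 0.3663 per year.
By the memoryless property, P(X > 4.8+1.7 | X > 4.8) = P(X > 1.7).
P(X > 1.7) = e^(−0.62271) ≈ 0.536.

0.536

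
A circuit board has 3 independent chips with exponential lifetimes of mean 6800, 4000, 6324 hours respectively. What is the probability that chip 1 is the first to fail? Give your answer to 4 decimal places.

Rates: λ_i = 1/mean_i → 0.000147059, 0.00025, 0.000158128; Σλ = 0.000555187.
P(chip 1 first) = λ_1/Σλ = 0.000147059/0.000555187 ≈ 0.2649.

0.2649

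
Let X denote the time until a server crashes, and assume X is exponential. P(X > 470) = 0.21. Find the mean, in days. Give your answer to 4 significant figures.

e^(−λ·470) = 0.21 ⇒ λ = −ln(0.21)/470 = 0.00332053.
Mean = 1/λ = 301.157 days.

301.2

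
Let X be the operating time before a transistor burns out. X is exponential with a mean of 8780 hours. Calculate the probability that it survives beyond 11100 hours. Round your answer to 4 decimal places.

The rate is λ = 1/8780 = 0.000113895 per hour.
P(X > 11100) = e^(−λ·11100) = e^(−1.2642) ≈ 0.2825.

0.2825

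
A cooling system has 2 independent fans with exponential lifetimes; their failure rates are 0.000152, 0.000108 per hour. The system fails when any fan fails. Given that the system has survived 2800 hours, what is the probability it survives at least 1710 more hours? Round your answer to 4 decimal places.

0.6411

Time to first failure ~ Exp(Σλ) with Σλ = 0.00026.
By memorylessness, P(T > 2800+1710 | T > 2800) = P(T > 1710) = e^(−0.00026·1710) ≈ 0.6411.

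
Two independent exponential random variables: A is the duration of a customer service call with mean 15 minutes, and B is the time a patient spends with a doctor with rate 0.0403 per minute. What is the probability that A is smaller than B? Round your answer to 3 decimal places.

0.623

λ_1 = 1/15 = 0.0666667, λ_2 = 0.0403.
For independent exponentials, P(A < B) = λ_1/(λ_1+λ_2) = 0.0666667/0.106967 ≈ 0.623.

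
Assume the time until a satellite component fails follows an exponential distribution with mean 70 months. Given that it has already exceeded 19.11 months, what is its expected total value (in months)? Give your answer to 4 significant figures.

The rate is λ = 1/70 = 0.0142857 per month.
By memorylessness, E[X | X > 19.11] = 19.11 + 1/λ = 19.11 + 70 = 89.11 months.

89.11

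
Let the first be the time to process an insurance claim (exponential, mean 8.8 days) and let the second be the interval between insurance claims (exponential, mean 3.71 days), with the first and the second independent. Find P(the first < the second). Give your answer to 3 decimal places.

0.297

λ_1 = 1/8.8 = 0.113636, λ_2 = 1/3.71 = 0.269542.
For independent exponentials, P(the first < the second) = λ_1/(λ_1+λ_2) = 0.113636/0.383178 ≈ 0.297.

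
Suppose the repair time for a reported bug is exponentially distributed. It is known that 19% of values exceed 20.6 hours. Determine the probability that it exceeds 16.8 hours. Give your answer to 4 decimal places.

0.2581

e^(−λ·20.6) = 0.19 ⇒ λ = −ln(0.19)/20.6 = 0.080618.
P(X > 16.8) = e^(−0.080618·16.8) = e^(−1.3544) ≈ 0.2581.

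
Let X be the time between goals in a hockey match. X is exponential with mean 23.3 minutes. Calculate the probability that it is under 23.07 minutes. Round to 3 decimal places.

0.628

The rate is λ = 1/23.3 = 0.0429185 per minute.
P(X ≤ 23.07) = 1 − e^(−λ·23.07) = 1 − e^(−0.99013) ≈ 0.628.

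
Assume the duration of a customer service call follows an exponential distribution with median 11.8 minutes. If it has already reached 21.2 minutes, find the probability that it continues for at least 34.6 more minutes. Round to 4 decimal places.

For an exponential, median = ln(2)/λ, so λ = ln 2 / 11.8 = 0.0587413 per minute.
By the memoryless property, P(X > 21.2+34.6 | X > 21.2) = P(X > 34.6).
P(X > 34.6) = e^(−2.0324) ≈ 0.1310.

0.1310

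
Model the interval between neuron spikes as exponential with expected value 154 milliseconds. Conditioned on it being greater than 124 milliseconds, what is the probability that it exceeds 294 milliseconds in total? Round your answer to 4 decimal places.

0.3316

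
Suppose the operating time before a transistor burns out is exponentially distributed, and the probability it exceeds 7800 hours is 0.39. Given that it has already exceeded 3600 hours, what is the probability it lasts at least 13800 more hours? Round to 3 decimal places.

0.189

From e^(−λ·7800) = 0.39, λ = −ln(0.39)/7800 = 0.000120719.
Memoryless: P(X > 3600+13800 | X > 3600) = P(X > 13800) = e^(−0.000120719·13800) ≈ 0.189.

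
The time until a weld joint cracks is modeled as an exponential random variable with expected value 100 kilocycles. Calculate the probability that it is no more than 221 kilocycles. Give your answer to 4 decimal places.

The rate is λ = 1/100 = 0.01 per kilocycle.
P(X ≤ 221) = 1 − e^(−λ·221) = 1 − e^(−2.21) ≈ 0.8903.

0.8903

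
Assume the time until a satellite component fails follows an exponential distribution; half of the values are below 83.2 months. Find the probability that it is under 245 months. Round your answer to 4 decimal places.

0.8701

For an exponential, median = ln(2)/λ, so λ = ln 2 / 83.2 = 0.0083311 per month.
P(X ≤ 245) = 1 − e^(−λ·245) = 1 − e^(−2.0411) ≈ 0.8701.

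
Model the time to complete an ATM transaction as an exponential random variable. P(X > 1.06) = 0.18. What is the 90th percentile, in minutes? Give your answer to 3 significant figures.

1.42

e^(−λ·1.06) = 0.18 ⇒ λ = −ln(0.18)/1.06 = 1.61773.
90th percentile: 1 − e^(−λt) = 0.9, t = −ln(0.1)/λ = 1.42334 minutes.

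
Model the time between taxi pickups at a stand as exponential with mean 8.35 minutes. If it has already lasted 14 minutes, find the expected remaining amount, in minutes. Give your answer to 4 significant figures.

8.350

The rate is λ = 1/8.35 = 0.11976 per minute.
By memorylessness, the remaining amount past any threshold is again Exp(λ) with mean 1/λ = 8.35 minutes.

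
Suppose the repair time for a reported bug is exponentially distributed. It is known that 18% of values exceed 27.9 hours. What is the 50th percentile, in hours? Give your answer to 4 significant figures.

e^(−λ·27.9) = 0.18 ⇒ λ = −ln(0.18)/27.9 = 0.0614623.
50th percentile: 1 − e^(−λt) = 0.5, t = −ln(0.5)/λ = 11.2776 hours.

11.28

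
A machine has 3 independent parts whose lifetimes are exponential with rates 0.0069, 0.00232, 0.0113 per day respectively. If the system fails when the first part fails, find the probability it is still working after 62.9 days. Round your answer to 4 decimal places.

0.2751

The time to first failure is exponential with rate Σλ = 0.0069 + 0.00232 + 0.0113 = 0.02052.
P(min > 62.9) = e^(−0.02052·62.9) = e^(−1.2907) ≈ 0.2751.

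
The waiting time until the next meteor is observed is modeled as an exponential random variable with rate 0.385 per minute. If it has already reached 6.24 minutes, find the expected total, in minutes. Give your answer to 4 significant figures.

8.837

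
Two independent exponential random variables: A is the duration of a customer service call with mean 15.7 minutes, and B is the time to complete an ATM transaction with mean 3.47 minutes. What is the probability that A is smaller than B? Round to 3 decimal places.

λ_1 = 1/15.7 = 0.0636943, λ_2 = 1/3.47 = 0.288184.
For independent exponentials, P(A < B) = λ_1/(λ_1+λ_2) = 0.0636943/0.351879 ≈ 0.181.

0.181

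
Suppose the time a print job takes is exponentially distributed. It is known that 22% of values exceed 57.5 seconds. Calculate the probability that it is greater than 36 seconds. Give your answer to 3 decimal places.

0.388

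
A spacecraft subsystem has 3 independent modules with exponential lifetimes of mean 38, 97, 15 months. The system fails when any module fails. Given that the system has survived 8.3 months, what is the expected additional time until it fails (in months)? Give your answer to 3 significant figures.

First-failure rate Σλ = 1/38 + 1/97 + 1/15 = 0.103292.
By memorylessness the expected residual is 1/Σλ = 9.68132 months, regardless of the 8.3 already elapsed.

9.68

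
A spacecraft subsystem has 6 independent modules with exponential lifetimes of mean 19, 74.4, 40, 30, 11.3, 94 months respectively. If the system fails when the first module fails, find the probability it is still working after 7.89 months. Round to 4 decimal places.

0.1714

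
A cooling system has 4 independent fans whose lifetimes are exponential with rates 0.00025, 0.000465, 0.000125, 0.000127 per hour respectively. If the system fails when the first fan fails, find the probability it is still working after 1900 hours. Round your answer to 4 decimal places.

0.1592

The time to first failure is exponential with rate Σλ = 0.00025 + 0.000465 + 0.000125 + 0.000127 = 0.000967.
P(min > 1900) = e^(−0.000967·1900) = e^(−1.8373) ≈ 0.1592.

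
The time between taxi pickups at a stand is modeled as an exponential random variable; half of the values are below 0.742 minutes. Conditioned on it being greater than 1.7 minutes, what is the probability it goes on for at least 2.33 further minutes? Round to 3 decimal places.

For an exponential, median = ln(2)/λ, so λ = ln 2 / 0.742 = 0.934161 per minute.
P(X > s+t | X > s) = e^(−λ(s+t))/e^(−λs) = e^(−λt), independent of s = 1.7.
P(X > 2.33) = e^(−2.1766) ≈ 0.113.

0.113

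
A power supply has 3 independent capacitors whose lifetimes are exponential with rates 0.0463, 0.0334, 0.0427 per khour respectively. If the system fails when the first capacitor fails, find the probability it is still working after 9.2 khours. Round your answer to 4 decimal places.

The time to first failure is exponential with rate Σλ = 0.0463 + 0.0334 + 0.0427 = 0.1224.
P(min > 9.2) = e^(−0.1224·9.2) = e^(−1.1261) ≈ 0.3243.

0.3243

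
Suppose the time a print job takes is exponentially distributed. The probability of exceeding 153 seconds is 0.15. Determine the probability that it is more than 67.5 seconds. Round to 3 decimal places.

0.433

e^(−λ·153) = 0.15 ⇒ λ = −ln(0.15)/153 = 0.0123995.
P(X > 67.5) = e^(−0.0123995·67.5) = e^(−0.83696) ≈ 0.433.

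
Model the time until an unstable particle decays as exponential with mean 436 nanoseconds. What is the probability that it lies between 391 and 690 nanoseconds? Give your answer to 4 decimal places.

0.2024

The rate is λ = 1/436 = 0.00229358 per nanosecond.
P(391 < X < 690) = e^(−λ·391) − e^(−λ·690) = 0.40788 − 0.20545 ≈ 0.2024.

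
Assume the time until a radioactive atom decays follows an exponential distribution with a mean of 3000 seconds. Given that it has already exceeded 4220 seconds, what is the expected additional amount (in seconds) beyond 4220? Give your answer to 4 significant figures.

3000

The rate is λ = 1/3000 = 0.000333333 per second.
By memorylessness, the remaining amount past any threshold is again Exp(λ) with mean 1/λ = 3000 seconds.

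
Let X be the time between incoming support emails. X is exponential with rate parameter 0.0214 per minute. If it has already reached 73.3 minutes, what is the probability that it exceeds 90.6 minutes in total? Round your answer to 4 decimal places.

The exponential is memoryless, so the remaining time is again Exp(λ): the condition X > 73.3 is irrelevant.
P(X > 17.3) = e^(−0.37022) ≈ 0.6906.

0.6906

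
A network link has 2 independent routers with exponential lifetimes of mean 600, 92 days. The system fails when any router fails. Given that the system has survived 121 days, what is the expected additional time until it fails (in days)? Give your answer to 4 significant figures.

First-failure rate Σλ = 1/600 + 1/92 = 0.0125362.
By memorylessness the expected residual is 1/Σλ = 79.7688 days, regardless of the 121 already elapsed.

79.77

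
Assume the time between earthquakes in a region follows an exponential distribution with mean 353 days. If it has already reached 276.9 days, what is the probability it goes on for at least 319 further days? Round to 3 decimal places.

0.405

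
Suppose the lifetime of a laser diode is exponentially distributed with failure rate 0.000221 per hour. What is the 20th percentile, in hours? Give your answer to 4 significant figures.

1010

Set 1 − e^(−λt) = 0.2, so t = −ln(0.8)/λ = 0.22314/0.000221 ≈ 1009.7 hours.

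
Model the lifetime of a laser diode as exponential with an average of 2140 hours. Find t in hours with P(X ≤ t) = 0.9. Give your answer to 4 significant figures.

The rate is λ = 1/2140 = 0.00046729 per hour.
Set 1 − e^(−λt) = 0.9, so t = −ln(0.1)/λ = 2.3026/0.00046729 ≈ 4927.53 hours.

4928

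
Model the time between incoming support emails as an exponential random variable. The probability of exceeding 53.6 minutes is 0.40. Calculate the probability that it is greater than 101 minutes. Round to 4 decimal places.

0.1779

e^(−λ·53.6) = 0.40 ⇒ λ = −ln(0.40)/53.6 = 0.017095.
P(X > 101) = e^(−0.017095·101) = e^(−1.7266) ≈ 0.1779.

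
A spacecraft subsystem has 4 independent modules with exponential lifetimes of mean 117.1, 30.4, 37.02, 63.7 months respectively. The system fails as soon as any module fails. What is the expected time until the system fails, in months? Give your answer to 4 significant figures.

11.88

The first failure time is exponential with rate Σλ_i = 1/117.1 + 1/30.4 + 1/37.02 + 1/63.7 = 0.0841455 per month.
E[min] = 1/Σλ = 1/0.0841455 = 11.8842 months.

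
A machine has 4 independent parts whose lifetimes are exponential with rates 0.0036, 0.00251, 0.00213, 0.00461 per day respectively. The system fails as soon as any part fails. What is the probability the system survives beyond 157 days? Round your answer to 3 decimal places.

The time to first failure is exponential with rate Σλ = 0.0036 + 0.00251 + 0.00213 + 0.00461 = 0.01285.
P(min > 157) = e^(−0.01285·157) = e^(−2.0175) ≈ 0.133.

0.133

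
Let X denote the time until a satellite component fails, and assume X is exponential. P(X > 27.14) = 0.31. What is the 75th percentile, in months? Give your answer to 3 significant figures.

32.1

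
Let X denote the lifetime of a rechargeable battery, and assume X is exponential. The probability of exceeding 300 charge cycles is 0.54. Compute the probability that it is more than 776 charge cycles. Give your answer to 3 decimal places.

0.203

e^(−λ·300) = 0.54 ⇒ λ = −ln(0.54)/300 = 0.00205395.
P(X > 776) = e^(−0.00205395·776) = e^(−1.5939) ≈ 0.203.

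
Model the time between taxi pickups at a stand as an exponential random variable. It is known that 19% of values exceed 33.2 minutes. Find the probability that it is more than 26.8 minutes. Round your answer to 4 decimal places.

0.2617

e^(−λ·33.2) = 0.19 ⇒ λ = −ln(0.19)/33.2 = 0.050022.
P(X > 26.8) = e^(−0.050022·26.8) = e^(−1.3406) ≈ 0.2617.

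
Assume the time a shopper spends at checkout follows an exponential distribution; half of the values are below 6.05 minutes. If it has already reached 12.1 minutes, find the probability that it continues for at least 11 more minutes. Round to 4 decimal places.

0.2836

For an exponential, median = ln(2)/λ, so λ = ln 2 / 6.05 = 0.11457 per minute.
By the memoryless property, P(X > 12.1+11 | X > 12.1) = P(X > 11).
P(X > 11) = e^(−1.2603) ≈ 0.2836.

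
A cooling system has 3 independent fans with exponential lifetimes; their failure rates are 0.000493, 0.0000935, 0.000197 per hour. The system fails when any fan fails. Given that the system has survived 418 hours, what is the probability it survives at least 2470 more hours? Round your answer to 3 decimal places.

0.144

Time to first failure ~ Exp(Σλ) with Σλ = 0.0007835.
By memorylessness, P(T > 418+2470 | T > 418) = P(T > 2470) = e^(−0.0007835·2470) ≈ 0.144.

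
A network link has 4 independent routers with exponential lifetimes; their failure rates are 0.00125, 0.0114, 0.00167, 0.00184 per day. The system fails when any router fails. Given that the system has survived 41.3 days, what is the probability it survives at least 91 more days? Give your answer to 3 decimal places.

0.230

Time to first failure ~ Exp(Σλ) with Σλ = 0.01616.
By memorylessness, P(T > 41.3+91 | T > 41.3) = P(T > 91) = e^(−0.01616·91) ≈ 0.230.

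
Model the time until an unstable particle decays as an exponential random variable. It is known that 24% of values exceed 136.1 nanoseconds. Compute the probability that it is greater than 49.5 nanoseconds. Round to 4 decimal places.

e^(−λ·136.1) = 0.24 ⇒ λ = −ln(0.24)/136.1 = 0.0104858.
P(X > 49.5) = e^(−0.0104858·49.5) = e^(−0.51905) ≈ 0.5951.

0.5951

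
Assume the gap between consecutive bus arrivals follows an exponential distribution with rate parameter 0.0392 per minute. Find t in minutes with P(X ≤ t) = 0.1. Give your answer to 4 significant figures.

2.688

Set 1 − e^(−λt) = 0.1, so t = −ln(0.9)/λ = 0.10536/0.0392 ≈ 2.68777 minutes.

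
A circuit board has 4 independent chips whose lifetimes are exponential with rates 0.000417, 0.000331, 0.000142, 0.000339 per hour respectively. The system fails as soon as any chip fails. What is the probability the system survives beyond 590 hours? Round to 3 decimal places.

The time to first failure is exponential with rate Σλ = 0.000417 + 0.000331 + 0.000142 + 0.000339 = 0.001229.
P(min > 590) = e^(−0.001229·590) = e^(−0.72511) ≈ 0.484.

0.484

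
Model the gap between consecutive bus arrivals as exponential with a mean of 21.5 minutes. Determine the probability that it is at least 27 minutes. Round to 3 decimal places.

The rate is λ = 1/21.5 = 0.0465116 per minute.
P(X > 27) = e^(−λ·27) = e^(−1.2558) ≈ 0.285.

0.285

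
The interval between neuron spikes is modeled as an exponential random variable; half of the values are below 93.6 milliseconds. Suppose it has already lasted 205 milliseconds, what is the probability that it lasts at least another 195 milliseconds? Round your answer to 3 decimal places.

0.236

For an exponential, median = ln(2)/λ, so λ = ln 2 / 93.6 = 0.00740542 per millisecond.
The exponential is memoryless, so the remaining time is again Exp(λ): the condition X > 205 is irrelevant.
P(X > 195) = e^(−1.4441) ≈ 0.236.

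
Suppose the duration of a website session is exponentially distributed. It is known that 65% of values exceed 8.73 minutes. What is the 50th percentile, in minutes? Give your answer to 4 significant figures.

e^(−λ·8.73) = 0.65 ⇒ λ = −ln(0.65)/8.73 = 0.0493451.
50th percentile: 1 − e^(−λt) = 0.5, t = −ln(0.5)/λ = 14.0469 minutes.

14.05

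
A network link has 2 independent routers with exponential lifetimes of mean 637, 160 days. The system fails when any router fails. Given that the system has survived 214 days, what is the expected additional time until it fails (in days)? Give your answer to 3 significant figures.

128

First-failure rate Σλ = 1/637 + 1/160 = 0.00781986.
By memorylessness the expected residual is 1/Σλ = 127.88 days, regardless of the 214 already elapsed.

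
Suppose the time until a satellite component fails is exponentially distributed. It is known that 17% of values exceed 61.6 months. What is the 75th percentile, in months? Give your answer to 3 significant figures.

48.2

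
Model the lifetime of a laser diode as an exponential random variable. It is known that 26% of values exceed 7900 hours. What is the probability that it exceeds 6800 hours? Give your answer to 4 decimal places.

e^(−λ·7900) = 0.26 ⇒ λ = −ln(0.26)/7900 = 0.000170516.
P(X > 6800) = e^(−0.000170516·6800) = e^(−1.1595) ≈ 0.3136.

0.3136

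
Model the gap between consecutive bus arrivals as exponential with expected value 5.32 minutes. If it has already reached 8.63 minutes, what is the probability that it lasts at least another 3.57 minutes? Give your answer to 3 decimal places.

0.511

The rate is λ = 1/5.32 = 0.18797 per minute.
P(X > s+t | X > s) = e^(−λ(s+t))/e^(−λs) = e^(−λt), independent of s = 8.63.
P(X > 3.57) = e^(−0.67105) ≈ 0.511.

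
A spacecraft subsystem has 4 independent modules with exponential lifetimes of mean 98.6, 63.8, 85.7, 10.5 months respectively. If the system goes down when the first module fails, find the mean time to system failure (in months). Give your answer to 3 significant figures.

7.53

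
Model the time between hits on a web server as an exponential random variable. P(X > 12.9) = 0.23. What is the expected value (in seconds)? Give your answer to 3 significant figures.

e^(−λ·12.9) = 0.23 ⇒ λ = −ln(0.23)/12.9 = 0.113928.
Mean = 1/λ = 8.77745 seconds.

8.78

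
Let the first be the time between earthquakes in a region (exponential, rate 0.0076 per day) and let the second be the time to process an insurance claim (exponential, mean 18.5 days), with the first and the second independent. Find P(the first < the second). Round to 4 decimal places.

0.1233

λ_1 = 0.0076, λ_2 = 1/18.5 = 0.0540541.
For independent exponentials, P(the first < the second) = λ_1/(λ_1+λ_2) = 0.0076/0.0616541 ≈ 0.1233.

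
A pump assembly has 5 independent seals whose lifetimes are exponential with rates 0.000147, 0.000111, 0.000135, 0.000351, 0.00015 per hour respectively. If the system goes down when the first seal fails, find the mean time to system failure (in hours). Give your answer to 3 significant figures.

The time to first failure is exponential with rate Σλ = 0.000147 + 0.000111 + 0.000135 + 0.000351 + 0.00015 = 0.000894.
E[min] = 1/Σλ = 1/0.000894 = 1118.57 hours.

1120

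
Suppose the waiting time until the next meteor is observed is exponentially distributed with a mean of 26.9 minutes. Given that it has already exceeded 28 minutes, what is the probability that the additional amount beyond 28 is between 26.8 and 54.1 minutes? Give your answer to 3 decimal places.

0.235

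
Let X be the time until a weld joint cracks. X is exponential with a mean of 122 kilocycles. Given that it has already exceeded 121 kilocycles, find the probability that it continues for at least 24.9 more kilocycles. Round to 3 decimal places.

The rate is λ = 1/122 = 0.00819672 per kilocycle.
By the memoryless property, P(X > 121+24.9 | X > 121) = P(X > 24.9).
P(X > 24.9) = e^(−0.2041) ≈ 0.815.

0.815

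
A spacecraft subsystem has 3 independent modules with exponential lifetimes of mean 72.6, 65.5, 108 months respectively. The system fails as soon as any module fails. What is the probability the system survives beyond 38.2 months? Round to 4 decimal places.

The first failure time is exponential with rate Σλ_i = 1/72.6 + 1/65.5 + 1/108 = 0.0383005 per month.
P(min > 38.2) = e^(−0.0383005·38.2) = e^(−1.4631) ≈ 0.2315.

0.2315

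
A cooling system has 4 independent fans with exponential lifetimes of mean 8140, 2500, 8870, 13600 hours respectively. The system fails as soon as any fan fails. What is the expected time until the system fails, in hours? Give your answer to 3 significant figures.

The first failure time is exponential with rate Σλ_i = 1/8140 + 1/2500 + 1/8870 + 1/13600 = 0.000709119 per hour.
E[min] = 1/Σλ = 1/0.000709119 = 1410.2 hours.

1410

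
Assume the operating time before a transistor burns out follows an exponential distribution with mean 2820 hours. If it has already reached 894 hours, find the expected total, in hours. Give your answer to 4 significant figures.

3714

The rate is λ = 1/2820 = 0.00035461 per hour.
By memorylessness, E[X | X > 894] = 894 + 1/λ = 894 + 2820 = 3714 hours.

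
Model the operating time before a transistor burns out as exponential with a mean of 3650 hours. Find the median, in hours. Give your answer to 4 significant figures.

The rate is λ = 1/3650 = 0.000273973 per hour.
Set 1 − e^(−λt) = 0.5, so t = −ln(0.5)/λ = 0.69315/0.000273973 ≈ 2529.99 hours.

2530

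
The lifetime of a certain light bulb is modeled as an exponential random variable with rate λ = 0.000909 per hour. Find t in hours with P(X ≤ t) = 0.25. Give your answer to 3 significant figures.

316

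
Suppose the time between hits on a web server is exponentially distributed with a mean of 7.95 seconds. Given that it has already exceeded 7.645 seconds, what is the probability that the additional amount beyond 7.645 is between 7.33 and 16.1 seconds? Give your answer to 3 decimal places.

0.266

The rate is λ = 1/7.95 = 0.125786 per second.
Memoryless: the residual past 7.645 is again Exp(λ).
P(7.33 < residual < 16.1) = e^(−λ·7.33) − e^(−λ·16.1) = 0.39772 − 0.13197 ≈ 0.266.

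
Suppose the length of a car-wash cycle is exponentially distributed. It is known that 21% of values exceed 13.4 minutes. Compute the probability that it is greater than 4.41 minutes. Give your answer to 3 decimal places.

e^(−λ·13.4) = 0.21 ⇒ λ = −ln(0.21)/13.4 = 0.116466.
P(X > 4.41) = e^(−0.116466·4.41) = e^(−0.51362) ≈ 0.598.

0.598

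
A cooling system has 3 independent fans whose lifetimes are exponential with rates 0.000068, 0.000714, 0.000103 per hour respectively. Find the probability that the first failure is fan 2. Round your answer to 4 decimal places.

0.8068

The time to first failure is exponential with rate Σλ = 0.000068 + 0.000714 + 0.000103 = 0.000885.
P(fan 2 first) = λ_2/Σλ = 0.000714/0.000885 ≈ 0.8068.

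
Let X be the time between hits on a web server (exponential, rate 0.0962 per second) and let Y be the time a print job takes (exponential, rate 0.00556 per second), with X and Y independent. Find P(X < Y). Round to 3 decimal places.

0.945

λ_1 = 0.0962, λ_2 = 0.00556.
For independent exponentials, P(X < Y) = λ_1/(λ_1+λ_2) = 0.0962/0.10176 ≈ 0.945.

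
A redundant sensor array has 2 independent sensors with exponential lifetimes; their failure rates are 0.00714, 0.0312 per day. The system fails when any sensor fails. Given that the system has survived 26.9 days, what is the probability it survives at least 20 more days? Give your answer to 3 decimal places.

Time to first failure ~ Exp(Σλ) with Σλ = 0.03834.
By memorylessness, P(T > 26.9+20 | T > 26.9) = P(T > 20) = e^(−0.03834·20) ≈ 0.464.

0.464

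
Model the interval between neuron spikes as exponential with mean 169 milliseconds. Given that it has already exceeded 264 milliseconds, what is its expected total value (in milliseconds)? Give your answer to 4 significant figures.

433.0

The rate is λ = 1/169 = 0.00591716 per millisecond.
By memorylessness, E[X | X > 264] = 264 + 1/λ = 264 + 169 = 433 milliseconds.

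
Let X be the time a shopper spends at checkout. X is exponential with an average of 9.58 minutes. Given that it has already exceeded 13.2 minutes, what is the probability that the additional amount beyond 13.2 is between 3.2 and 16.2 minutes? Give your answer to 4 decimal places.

0.5317

The rate is λ = 1/9.58 = 0.104384 per minute.
Memoryless: the residual past 13.2 is again Exp(λ).
P(3.2 < residual < 16.2) = e^(−λ·3.2) − e^(−λ·16.2) = 0.71603 − 0.18433 ≈ 0.5317.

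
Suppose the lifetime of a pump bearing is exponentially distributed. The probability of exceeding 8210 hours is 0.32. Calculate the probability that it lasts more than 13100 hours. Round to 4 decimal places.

0.1623

e^(−λ·8210) = 0.32 ⇒ λ = −ln(0.32)/8210 = 0.000138786.
P(X > 13100) = e^(−0.000138786·13100) = e^(−1.8181) ≈ 0.1623.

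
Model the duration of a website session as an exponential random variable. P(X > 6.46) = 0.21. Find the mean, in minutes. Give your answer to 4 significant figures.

4.139

e^(−λ·6.46) = 0.21 ⇒ λ = −ln(0.21)/6.46 = 0.241586.
Mean = 1/λ = 4.13931 minutes.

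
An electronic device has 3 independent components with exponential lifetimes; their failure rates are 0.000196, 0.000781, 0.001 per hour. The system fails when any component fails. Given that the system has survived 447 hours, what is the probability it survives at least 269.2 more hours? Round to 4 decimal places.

0.5873

Time to first failure ~ Exp(Σλ) with Σλ = 0.001977.
By memorylessness, P(T > 447+269.2 | T > 447) = P(T > 269.2) = e^(−0.001977·269.2) ≈ 0.5873.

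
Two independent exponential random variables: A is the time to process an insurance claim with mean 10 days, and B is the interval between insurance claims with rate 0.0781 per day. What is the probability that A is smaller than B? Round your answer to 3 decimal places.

0.561

λ_1 = 1/10 = 0.1, λ_2 = 0.0781.
For independent exponentials, P(A < B) = λ_1/(λ_1+λ_2) = 0.1/0.1781 ≈ 0.561.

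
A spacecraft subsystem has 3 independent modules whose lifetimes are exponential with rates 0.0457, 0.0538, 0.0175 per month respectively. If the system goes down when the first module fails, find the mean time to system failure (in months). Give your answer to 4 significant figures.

8.547

The time to first failure is exponential with rate Σλ = 0.0457 + 0.0538 + 0.0175 = 0.117.
E[min] = 1/Σλ = 1/0.117 = 8.54701 months.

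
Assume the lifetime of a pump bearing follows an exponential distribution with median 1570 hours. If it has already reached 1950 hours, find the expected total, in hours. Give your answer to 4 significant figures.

4215

For an exponential, median = ln(2)/λ, so λ = ln 2 / 1570 = 0.000441495 per hour.
By memorylessness, E[X | X > 1950] = 1950 + 1/λ = 1950 + 2265.03 = 4215.03 hours.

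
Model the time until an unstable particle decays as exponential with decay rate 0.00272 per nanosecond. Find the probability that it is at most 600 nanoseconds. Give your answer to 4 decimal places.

P(X ≤ 600) = 1 − e^(−λ·600) = 1 − e^(−1.632) ≈ 0.8045.

0.8045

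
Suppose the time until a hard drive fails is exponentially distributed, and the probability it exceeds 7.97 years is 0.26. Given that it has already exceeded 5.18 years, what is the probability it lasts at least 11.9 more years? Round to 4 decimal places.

0.1338

From e^(−λ·7.97) = 0.26, λ = −ln(0.26)/7.97 = 0.169018.
Memoryless: P(X > 5.18+11.9 | X > 5.18) = P(X > 11.9) = e^(−0.169018·11.9) ≈ 0.1338.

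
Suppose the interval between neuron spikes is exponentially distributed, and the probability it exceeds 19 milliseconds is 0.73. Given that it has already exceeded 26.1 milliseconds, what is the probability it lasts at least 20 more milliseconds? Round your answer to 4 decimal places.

0.7180

From e^(−λ·19) = 0.73, λ = −ln(0.73)/19 = 0.0165637.
Memoryless: P(X > 26.1+20 | X > 26.1) = P(X > 20) = e^(−0.0165637·20) ≈ 0.7180.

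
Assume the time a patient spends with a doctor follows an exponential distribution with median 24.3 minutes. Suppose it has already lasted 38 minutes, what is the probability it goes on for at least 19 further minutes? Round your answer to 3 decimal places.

For an exponential, median = ln(2)/λ, so λ = ln 2 / 24.3 = 0.0285246 per minute.
The exponential is memoryless, so the remaining time is again Exp(λ): the condition X > 38 is irrelevant.
P(X > 19) = e^(−0.54197) ≈ 0.582.

0.582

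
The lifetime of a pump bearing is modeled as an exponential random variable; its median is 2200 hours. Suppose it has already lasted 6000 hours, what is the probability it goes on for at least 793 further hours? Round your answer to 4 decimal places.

For an exponential, median = ln(2)/λ, so λ = ln 2 / 2200 = 0.000315067 per hour.
The exponential is memoryless, so the remaining time is again Exp(λ): the condition X > 6000 is irrelevant.
P(X > 793) = e^(−0.24985) ≈ 0.7789.

0.7789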